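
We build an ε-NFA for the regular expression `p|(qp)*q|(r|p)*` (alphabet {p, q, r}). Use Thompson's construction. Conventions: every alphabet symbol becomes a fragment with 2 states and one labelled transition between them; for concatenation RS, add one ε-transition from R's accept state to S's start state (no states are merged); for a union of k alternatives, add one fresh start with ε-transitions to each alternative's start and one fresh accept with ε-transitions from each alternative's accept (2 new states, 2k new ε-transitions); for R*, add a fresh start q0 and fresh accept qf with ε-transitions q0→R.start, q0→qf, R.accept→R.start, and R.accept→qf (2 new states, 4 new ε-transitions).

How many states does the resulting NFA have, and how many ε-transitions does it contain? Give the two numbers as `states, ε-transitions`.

20, 20

Per subexpression:
Each of the 6 symbol leaves contributes 2 states and 0 ε-transitions.
  qp — 4 states, 1 ε-transition
  (qp)* — 6 states, 5 ε-transitions
  (qp)*q — 8 states, 6 ε-transitions
  r|p — 6 states, 4 ε-transitions
  (r|p)* — 8 states, 8 ε-transitions
  p|(qp)*q|(r|p)* — 20 states, 20 ε-transitions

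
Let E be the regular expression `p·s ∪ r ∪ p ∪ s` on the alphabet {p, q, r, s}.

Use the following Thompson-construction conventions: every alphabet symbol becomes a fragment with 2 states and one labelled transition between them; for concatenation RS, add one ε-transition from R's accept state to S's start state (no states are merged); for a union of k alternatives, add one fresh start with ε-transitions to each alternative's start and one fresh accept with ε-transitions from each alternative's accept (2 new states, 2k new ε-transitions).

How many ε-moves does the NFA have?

Bottom-up over the parse tree:
Each of the 5 symbol leaves contributes 0 ε-transitions.
  p·s : 1 ε-transition
  p·s ∪ r ∪ p ∪ s : 9 ε-transitions

9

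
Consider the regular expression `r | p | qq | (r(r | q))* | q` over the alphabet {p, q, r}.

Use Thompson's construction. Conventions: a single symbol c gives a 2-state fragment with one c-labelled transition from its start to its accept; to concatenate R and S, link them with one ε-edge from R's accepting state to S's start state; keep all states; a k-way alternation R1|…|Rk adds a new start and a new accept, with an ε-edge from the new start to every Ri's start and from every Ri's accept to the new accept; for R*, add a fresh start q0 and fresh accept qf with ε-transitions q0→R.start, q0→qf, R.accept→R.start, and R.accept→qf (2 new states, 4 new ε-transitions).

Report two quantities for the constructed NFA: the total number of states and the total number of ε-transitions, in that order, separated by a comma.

Building bottom-up:
Each of the 8 symbol leaves contributes 2 states and 0 ε-transitions.
  qq : 4 states, 1 ε-transition
  r | q : 6 states, 4 ε-transitions
  r(r | q) : 8 states, 5 ε-transitions
  (r(r | q))* : 10 states, 9 ε-transitions
  r | p | qq | (r(r | q))* | q : 22 states, 20 ε-transitions

22, 20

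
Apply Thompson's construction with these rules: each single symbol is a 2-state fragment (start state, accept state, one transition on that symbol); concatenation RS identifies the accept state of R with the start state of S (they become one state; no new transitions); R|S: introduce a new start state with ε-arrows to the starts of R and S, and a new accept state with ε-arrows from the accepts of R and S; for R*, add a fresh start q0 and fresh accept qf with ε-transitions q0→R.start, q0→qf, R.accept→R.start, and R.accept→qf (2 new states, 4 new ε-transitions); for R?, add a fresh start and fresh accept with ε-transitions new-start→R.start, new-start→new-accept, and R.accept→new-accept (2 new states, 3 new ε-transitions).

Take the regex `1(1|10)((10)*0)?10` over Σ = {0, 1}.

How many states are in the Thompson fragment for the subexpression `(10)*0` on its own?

Fragment for `(10)*0`:
Each of the 3 symbol leaves contributes a 2-state fragment.
  10 : 3 states
  (10)* : 5 states
  (10)*0 : 6 states

6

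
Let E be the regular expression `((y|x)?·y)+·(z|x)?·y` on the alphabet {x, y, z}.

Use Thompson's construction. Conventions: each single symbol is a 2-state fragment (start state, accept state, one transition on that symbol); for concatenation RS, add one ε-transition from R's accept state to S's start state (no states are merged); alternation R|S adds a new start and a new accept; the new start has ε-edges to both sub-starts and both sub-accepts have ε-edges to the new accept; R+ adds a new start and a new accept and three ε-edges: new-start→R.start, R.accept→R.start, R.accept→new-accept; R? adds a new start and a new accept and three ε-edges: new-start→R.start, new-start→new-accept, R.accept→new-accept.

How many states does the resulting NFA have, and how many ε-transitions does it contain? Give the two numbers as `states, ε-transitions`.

Recursing over subexpressions:
Each of the 6 symbol leaves contributes 2 states and 0 ε-transitions.
  y|x : 6 states, 4 ε-transitions
  (y|x)? : 8 states, 7 ε-transitions
  (y|x)?·y : 10 states, 8 ε-transitions
  ((y|x)?·y)+ : 12 states, 11 ε-transitions
  z|x : 6 states, 4 ε-transitions
  (z|x)? : 8 states, 7 ε-transitions
  ((y|x)?·y)+·(z|x)?·y : 22 states, 20 ε-transitions

22, 20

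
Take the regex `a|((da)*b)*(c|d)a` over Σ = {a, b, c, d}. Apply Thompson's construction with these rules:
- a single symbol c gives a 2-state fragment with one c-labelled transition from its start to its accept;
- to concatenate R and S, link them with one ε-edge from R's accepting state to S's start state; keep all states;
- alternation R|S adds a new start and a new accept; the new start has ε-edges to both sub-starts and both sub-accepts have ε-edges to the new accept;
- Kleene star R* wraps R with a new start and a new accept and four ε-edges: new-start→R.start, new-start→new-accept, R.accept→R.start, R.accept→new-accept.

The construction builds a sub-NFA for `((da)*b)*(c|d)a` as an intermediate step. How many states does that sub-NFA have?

Fragment for `((da)*b)*(c|d)a`:
Each of the 6 symbol leaves contributes a 2-state fragment.
  da — 4 states
  (da)* — 6 states
  (da)*b — 8 states
  ((da)*b)* — 10 states
  c|d — 6 states
  ((da)*b)*(c|d)a — 18 states

18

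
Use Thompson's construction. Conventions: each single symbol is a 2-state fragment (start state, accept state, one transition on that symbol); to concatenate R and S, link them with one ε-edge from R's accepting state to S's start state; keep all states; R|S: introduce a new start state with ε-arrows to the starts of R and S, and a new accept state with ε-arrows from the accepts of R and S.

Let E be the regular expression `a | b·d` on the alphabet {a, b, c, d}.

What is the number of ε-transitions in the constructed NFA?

5

Building bottom-up:
Each of the 3 symbol leaves contributes 0 ε-transitions.
  b·d → 1 ε-transition
  a | b·d → 5 ε-transitions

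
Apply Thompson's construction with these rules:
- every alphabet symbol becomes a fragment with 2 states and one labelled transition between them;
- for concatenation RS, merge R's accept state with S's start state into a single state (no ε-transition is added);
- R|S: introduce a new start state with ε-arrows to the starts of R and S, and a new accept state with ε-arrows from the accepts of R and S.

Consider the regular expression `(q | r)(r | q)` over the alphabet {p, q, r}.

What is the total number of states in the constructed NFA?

11

Building bottom-up:
Each of the 4 symbol leaves contributes a 2-state fragment.
  q | r : 6 states
  r | q : 6 states
  (q | r)(r | q) : 11 states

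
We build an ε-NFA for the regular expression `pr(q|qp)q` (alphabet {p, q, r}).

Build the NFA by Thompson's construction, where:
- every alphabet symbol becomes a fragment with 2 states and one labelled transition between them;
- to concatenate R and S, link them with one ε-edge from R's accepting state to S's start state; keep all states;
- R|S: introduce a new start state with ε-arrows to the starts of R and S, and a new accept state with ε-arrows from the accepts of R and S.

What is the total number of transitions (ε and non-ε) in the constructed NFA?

By structural recursion:
Each of the 6 symbol leaves contributes 1 transition (1 symbol, 0 ε).
  qp → 3 transitions (2 symbol, 1 ε)
  q|qp → 8 transitions (3 symbol, 5 ε)
  pr(q|qp)q → 14 transitions (6 symbol, 8 ε)

14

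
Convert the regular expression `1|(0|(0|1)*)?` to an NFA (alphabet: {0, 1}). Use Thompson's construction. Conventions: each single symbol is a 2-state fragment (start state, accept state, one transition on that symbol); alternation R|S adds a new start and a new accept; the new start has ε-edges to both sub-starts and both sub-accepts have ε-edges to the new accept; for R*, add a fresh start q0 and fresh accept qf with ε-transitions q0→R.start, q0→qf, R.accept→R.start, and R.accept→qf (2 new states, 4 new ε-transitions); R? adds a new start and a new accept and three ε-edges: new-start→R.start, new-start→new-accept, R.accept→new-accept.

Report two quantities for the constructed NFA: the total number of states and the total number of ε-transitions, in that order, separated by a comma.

18, 19

Building bottom-up:
Each of the 4 symbol leaves contributes 2 states and 0 ε-transitions.
  0|1 — 6 states, 4 ε-transitions
  (0|1)* — 8 states, 8 ε-transitions
  0|(0|1)* — 12 states, 12 ε-transitions
  (0|(0|1)*)? — 14 states, 15 ε-transitions
  1|(0|(0|1)*)? — 18 states, 19 ε-transitions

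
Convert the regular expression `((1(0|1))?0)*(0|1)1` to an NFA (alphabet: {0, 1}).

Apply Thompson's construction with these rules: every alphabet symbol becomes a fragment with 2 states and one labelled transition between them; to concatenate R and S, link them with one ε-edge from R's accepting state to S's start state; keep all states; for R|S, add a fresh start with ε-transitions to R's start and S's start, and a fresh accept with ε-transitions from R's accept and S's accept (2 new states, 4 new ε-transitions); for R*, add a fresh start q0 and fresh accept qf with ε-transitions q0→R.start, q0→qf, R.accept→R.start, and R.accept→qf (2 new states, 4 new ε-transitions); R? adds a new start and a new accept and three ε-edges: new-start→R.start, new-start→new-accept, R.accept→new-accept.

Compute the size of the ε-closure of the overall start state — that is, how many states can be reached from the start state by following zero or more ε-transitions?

9

Compute the ε-closure size of each fragment's start state recursively; a symbol fragment's start has no outgoing ε-edge, so its closure is just itself (size 1).
  0|1 → |closure| = 1 + 1 + 1 = 3 (the new accept is not ε-reachable since no branch accepts ε)
  1(0|1) → same as the first factor's closure: |closure| = 1
  (1(0|1))? → new start has ε-edges to the inner start and to the new accept, so |closure| = 2 + 1 = 3
  (1(0|1))?0 → the left operand accepts ε, so the closure extends into the next operand (via the concat ε-link); |closure| = 3 + 1 = 4
  ((1(0|1))?0)* → new start has ε-edges to the inner start and to the new accept, so |closure| = 2 + 4 = 6
  0|1 → |closure| = 1 + 1 + 1 = 3 (the new accept is not ε-reachable since no branch accepts ε)
  ((1(0|1))?0)*(0|1)1 → the left operand accepts ε, so the closure extends into the next operand (via the concat ε-link); |closure| = 6 + 3 = 9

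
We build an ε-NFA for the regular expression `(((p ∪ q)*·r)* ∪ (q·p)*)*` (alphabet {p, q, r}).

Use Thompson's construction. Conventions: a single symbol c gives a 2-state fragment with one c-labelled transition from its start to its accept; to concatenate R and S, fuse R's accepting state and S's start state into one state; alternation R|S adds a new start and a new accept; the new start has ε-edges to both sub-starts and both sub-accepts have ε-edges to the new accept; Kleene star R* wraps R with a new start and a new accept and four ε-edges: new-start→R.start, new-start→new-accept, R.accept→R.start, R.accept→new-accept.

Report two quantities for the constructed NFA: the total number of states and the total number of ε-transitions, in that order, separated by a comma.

20, 24

Per subexpression:
Each of the 5 symbol leaves contributes 2 states and 0 ε-transitions.
  p ∪ q = 6 states, 4 ε-transitions
  (p ∪ q)* = 8 states, 8 ε-transitions
  (p ∪ q)*·r = 9 states, 8 ε-transitions
  ((p ∪ q)*·r)* = 11 states, 12 ε-transitions
  q·p = 3 states, 0 ε-transitions
  (q·p)* = 5 states, 4 ε-transitions
  ((p ∪ q)*·r)* ∪ (q·p)* = 18 states, 20 ε-transitions
  (((p ∪ q)*·r)* ∪ (q·p)*)* = 20 states, 24 ε-transitions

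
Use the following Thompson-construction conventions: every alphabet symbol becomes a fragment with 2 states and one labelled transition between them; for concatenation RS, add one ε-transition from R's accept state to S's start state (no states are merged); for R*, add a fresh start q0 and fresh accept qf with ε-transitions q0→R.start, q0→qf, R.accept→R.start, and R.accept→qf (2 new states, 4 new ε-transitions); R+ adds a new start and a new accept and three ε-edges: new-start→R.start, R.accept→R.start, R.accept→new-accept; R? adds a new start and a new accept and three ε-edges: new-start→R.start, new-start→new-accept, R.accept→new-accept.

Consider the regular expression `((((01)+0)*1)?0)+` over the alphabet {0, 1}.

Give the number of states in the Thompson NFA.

Per subexpression:
Each of the 5 symbol leaves contributes a 2-state fragment.
  01 : 4 states
  (01)+ : 6 states
  (01)+0 : 8 states
  ((01)+0)* : 10 states
  ((01)+0)*1 : 12 states
  (((01)+0)*1)? : 14 states
  (((01)+0)*1)?0 : 16 states
  ((((01)+0)*1)?0)+ : 18 states

18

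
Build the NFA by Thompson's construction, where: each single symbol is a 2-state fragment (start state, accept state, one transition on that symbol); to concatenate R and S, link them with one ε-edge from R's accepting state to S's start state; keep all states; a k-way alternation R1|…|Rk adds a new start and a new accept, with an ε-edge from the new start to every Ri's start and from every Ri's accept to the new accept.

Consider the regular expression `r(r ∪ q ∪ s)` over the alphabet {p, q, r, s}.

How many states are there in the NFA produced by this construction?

Bottom-up over the parse tree:
Each of the 4 symbol leaves contributes a 2-state fragment.
  r ∪ q ∪ s : 8 states
  r(r ∪ q ∪ s) : 10 states

10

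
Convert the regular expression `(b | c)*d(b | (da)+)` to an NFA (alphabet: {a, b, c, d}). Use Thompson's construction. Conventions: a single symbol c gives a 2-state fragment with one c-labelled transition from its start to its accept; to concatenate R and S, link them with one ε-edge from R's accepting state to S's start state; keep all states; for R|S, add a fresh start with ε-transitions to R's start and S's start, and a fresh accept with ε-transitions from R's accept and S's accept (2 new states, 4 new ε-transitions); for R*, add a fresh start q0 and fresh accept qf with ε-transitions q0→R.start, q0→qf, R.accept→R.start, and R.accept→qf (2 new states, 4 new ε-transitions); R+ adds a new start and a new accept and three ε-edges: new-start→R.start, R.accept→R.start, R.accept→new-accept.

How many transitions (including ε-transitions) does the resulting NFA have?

24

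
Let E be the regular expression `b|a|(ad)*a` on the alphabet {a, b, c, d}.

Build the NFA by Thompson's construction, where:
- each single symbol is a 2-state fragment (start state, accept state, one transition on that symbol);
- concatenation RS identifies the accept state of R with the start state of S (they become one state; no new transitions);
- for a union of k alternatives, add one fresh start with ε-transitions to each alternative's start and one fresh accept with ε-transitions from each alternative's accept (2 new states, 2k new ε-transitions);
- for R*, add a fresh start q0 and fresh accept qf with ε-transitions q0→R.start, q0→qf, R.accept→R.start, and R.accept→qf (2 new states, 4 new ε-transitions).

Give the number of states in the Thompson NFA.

12

By structural recursion:
Each of the 5 symbol leaves contributes a 2-state fragment.
  ad = 3 states
  (ad)* = 5 states
  (ad)*a = 6 states
  b|a|(ad)*a = 12 states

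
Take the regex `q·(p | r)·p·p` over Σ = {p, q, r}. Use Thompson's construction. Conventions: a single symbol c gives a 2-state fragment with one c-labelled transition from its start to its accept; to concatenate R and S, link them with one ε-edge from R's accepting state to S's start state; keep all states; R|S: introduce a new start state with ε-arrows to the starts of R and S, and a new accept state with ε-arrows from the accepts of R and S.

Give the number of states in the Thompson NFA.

Per subexpression:
Each of the 5 symbol leaves contributes a 2-state fragment.
  p | r — 6 states
  q·(p | r)·p·p — 12 states

12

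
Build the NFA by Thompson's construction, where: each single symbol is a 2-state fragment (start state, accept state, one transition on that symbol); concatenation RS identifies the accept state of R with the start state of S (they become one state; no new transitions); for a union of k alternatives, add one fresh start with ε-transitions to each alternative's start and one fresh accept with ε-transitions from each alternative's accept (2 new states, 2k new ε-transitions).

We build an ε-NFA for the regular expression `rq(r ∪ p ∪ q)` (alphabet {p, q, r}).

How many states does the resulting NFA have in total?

10

Recursing over subexpressions:
Each of the 5 symbol leaves contributes a 2-state fragment.
  r ∪ p ∪ q : 8 states
  rq(r ∪ p ∪ q) : 10 states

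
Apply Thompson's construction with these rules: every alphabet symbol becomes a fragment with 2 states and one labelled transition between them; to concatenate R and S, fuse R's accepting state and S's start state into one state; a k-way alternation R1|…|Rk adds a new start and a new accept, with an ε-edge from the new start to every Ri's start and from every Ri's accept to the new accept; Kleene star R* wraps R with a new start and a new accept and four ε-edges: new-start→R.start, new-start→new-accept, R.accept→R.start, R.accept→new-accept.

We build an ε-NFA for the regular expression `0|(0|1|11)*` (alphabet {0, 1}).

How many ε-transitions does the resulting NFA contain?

14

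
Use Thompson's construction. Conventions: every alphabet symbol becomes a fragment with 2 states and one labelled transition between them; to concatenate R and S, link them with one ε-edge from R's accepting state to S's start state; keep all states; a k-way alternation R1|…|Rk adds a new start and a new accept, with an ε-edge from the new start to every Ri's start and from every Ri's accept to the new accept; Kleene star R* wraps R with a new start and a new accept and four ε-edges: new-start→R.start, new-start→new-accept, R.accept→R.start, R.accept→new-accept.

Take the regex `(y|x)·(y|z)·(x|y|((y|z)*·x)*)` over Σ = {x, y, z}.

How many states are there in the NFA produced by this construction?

Bottom-up over the parse tree:
Each of the 9 symbol leaves contributes a 2-state fragment.
  y|x — 6 states
  y|z — 6 states
  y|z — 6 states
  (y|z)* — 8 states
  (y|z)*·x — 10 states
  ((y|z)*·x)* — 12 states
  x|y|((y|z)*·x)* — 18 states
  (y|x)·(y|z)·(x|y|((y|z)*·x)*) — 30 states

30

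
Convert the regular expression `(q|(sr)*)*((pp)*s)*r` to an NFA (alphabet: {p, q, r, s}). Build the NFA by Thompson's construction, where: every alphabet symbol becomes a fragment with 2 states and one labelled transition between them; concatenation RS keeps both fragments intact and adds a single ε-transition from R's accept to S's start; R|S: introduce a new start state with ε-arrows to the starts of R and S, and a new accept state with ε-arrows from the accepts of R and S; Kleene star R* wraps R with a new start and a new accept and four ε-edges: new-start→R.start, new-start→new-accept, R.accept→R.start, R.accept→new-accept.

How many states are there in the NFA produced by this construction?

By structural recursion:
Each of the 7 symbol leaves contributes a 2-state fragment.
  sr : 4 states
  (sr)* : 6 states
  q|(sr)* : 10 states
  (q|(sr)*)* : 12 states
  pp : 4 states
  (pp)* : 6 states
  (pp)*s : 8 states
  ((pp)*s)* : 10 states
  (q|(sr)*)*((pp)*s)*r : 24 states

24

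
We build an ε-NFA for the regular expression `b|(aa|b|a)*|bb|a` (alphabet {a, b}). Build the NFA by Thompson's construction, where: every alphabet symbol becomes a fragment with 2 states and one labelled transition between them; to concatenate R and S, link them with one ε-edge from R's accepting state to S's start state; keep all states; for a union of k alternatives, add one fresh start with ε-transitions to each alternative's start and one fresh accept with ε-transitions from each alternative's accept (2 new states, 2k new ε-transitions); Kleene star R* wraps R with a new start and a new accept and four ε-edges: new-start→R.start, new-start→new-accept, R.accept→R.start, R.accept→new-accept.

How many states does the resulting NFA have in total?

22

By structural recursion:
Each of the 8 symbol leaves contributes a 2-state fragment.
  aa → 4 states
  aa|b|a → 10 states
  (aa|b|a)* → 12 states
  bb → 4 states
  b|(aa|b|a)*|bb|a → 22 states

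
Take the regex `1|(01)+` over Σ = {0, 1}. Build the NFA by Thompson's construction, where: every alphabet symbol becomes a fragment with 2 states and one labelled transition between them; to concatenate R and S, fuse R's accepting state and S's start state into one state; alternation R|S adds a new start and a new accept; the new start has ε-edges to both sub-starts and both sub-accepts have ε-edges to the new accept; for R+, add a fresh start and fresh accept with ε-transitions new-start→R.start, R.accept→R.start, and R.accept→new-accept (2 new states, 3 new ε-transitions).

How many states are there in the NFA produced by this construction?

9

Building bottom-up:
Each of the 3 symbol leaves contributes a 2-state fragment.
  01 = 3 states
  (01)+ = 5 states
  1|(01)+ = 9 states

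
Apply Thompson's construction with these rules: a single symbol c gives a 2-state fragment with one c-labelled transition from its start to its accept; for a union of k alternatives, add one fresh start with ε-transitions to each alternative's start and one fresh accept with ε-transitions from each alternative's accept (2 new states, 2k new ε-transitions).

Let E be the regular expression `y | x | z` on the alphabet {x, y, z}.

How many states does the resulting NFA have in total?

8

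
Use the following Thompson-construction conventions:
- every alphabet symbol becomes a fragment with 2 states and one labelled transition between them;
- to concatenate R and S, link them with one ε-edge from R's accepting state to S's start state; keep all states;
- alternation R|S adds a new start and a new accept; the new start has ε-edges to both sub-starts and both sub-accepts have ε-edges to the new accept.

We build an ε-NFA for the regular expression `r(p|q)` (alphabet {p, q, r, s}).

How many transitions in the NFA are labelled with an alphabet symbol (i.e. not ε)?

Per subexpression:
Each of the 3 symbol leaves contributes exactly 1 symbol transition.
  p|q — 2 symbol transitions
  r(p|q) — 3 symbol transitions

3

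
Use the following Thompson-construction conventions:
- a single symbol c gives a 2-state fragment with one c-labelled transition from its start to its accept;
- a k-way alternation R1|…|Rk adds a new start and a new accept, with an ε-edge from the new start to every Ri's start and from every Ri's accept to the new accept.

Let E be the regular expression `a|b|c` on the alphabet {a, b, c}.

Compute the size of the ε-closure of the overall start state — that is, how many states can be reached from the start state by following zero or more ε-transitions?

Let C(F) = |ε-closure(F.start)| within fragment F, and note whether F accepts ε. Symbol fragments have C = 1 and do not accept ε. Then:
  a|b|c — C = 1 + 1 + 1 + 1 = 4 (the new accept is not ε-reachable since no branch accepts ε)

4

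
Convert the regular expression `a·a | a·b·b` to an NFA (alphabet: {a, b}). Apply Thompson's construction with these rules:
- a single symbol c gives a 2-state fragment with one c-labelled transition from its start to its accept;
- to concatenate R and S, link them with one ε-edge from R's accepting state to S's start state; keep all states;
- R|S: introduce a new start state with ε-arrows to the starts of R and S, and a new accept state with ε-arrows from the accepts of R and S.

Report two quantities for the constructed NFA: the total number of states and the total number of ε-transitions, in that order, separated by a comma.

12, 7

Recursing over subexpressions:
Each of the 5 symbol leaves contributes 2 states and 0 ε-transitions.
  a·a = 4 states, 1 ε-transition
  a·b·b = 6 states, 2 ε-transitions
  a·a | a·b·b = 12 states, 7 ε-transitions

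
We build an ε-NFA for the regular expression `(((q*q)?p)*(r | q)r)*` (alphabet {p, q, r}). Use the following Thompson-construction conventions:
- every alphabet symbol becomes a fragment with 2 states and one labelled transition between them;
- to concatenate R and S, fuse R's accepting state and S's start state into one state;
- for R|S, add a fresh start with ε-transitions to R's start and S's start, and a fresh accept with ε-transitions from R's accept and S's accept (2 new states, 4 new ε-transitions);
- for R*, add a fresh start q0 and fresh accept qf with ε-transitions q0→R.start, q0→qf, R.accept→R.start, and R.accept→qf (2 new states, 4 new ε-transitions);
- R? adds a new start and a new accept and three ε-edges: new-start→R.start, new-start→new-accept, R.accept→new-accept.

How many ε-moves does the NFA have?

19

Bottom-up over the parse tree:
Each of the 6 symbol leaves contributes 0 ε-transitions.
  q* → 4 ε-transitions
  q*q → 4 ε-transitions
  (q*q)? → 7 ε-transitions
  (q*q)?p → 7 ε-transitions
  ((q*q)?p)* → 11 ε-transitions
  r | q → 4 ε-transitions
  ((q*q)?p)*(r | q)r → 15 ε-transitions
  (((q*q)?p)*(r | q)r)* → 19 ε-transitions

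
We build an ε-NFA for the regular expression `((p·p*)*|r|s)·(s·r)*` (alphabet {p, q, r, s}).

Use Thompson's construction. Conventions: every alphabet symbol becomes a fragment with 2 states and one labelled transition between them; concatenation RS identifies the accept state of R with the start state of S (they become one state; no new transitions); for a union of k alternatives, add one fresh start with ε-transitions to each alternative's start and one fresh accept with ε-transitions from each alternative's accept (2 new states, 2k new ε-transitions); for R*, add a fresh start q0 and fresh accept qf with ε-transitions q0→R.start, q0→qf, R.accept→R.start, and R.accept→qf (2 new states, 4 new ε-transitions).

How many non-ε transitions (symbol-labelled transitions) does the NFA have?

Bottom-up over the parse tree:
Each of the 6 symbol leaves contributes exactly 1 symbol transition.
  p* = 1 symbol transition
  p·p* = 2 symbol transitions
  (p·p*)* = 2 symbol transitions
  (p·p*)*|r|s = 4 symbol transitions
  s·r = 2 symbol transitions
  (s·r)* = 2 symbol transitions
  ((p·p*)*|r|s)·(s·r)* = 6 symbol transitions

6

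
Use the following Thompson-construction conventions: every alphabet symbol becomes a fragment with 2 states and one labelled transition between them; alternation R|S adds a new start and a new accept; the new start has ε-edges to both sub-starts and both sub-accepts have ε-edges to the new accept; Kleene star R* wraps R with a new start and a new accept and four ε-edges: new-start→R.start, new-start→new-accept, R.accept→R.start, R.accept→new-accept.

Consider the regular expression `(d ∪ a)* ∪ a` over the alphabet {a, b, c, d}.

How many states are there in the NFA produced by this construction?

Per subexpression:
Each of the 3 symbol leaves contributes a 2-state fragment.
  d ∪ a → 6 states
  (d ∪ a)* → 8 states
  (d ∪ a)* ∪ a → 12 states

12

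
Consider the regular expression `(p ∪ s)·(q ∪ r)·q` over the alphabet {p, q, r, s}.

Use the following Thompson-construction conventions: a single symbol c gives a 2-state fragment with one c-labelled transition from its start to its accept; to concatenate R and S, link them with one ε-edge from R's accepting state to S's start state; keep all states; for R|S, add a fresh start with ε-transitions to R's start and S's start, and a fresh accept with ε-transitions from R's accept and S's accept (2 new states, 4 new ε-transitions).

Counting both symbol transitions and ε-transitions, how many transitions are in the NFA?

15

Recursing over subexpressions:
Each of the 5 symbol leaves contributes 1 transition (1 symbol, 0 ε).
  p ∪ s : 6 transitions (2 symbol, 4 ε)
  q ∪ r : 6 transitions (2 symbol, 4 ε)
  (p ∪ s)·(q ∪ r)·q : 15 transitions (5 symbol, 10 ε)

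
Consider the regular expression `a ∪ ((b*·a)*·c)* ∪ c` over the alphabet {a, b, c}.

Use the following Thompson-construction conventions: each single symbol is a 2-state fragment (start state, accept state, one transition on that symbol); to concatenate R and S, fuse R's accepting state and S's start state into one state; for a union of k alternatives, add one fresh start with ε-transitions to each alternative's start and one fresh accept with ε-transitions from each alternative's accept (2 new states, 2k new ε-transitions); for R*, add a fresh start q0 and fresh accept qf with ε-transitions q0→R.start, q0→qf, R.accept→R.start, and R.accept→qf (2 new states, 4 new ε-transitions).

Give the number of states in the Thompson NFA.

Recursing over subexpressions:
Each of the 5 symbol leaves contributes a 2-state fragment.
  b* : 4 states
  b*·a : 5 states
  (b*·a)* : 7 states
  (b*·a)*·c : 8 states
  ((b*·a)*·c)* : 10 states
  a ∪ ((b*·a)*·c)* ∪ c : 16 states

16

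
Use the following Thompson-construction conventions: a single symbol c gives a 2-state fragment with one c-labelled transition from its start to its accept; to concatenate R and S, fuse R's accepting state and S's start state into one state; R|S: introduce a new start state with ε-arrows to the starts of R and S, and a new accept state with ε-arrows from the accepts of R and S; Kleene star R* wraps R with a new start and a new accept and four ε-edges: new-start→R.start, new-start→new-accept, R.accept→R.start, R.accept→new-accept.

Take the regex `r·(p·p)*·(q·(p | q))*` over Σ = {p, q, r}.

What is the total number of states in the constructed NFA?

Per subexpression:
Each of the 6 symbol leaves contributes a 2-state fragment.
  p·p — 3 states
  (p·p)* — 5 states
  p | q — 6 states
  q·(p | q) — 7 states
  (q·(p | q))* — 9 states
  r·(p·p)*·(q·(p | q))* — 14 states

14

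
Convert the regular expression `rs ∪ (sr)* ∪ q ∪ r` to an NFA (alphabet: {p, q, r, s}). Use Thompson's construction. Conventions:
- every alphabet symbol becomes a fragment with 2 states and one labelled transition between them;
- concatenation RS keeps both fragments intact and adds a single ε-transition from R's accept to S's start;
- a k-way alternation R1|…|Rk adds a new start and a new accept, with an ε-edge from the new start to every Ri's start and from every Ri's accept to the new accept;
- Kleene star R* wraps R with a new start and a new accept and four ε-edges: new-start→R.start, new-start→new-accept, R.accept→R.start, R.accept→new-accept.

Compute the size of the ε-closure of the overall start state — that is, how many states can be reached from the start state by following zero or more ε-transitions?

8

Work bottom-up. For each fragment F, track |ε-closure(F.start)| and whether F's accept lies in that closure (i.e. whether F accepts ε). A single-symbol fragment has closure size 1 and does not accept ε.
  rs — same as the first factor's closure: |closure| = 1
  sr — |closure| equals the left operand's closure size = 1 (its accept is not ε-reachable, so the closure stops there)
  (sr)* — new start has ε-edges to the inner start and to the new accept, so |closure| = 2 + 1 = 3
  rs ∪ (sr)* ∪ q ∪ r — |closure| = 1 (new start) + (1 + 3 + 1 + 1) + 1 (new accept, since some branch ε-reaches its own accept) = 8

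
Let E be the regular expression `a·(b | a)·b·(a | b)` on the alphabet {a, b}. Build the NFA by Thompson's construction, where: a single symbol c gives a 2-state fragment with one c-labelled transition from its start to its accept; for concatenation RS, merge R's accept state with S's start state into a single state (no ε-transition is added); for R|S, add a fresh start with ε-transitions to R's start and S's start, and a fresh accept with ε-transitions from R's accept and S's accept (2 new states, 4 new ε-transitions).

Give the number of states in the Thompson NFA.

13

Recursing over subexpressions:
Each of the 6 symbol leaves contributes a 2-state fragment.
  b | a : 6 states
  a | b : 6 states
  a·(b | a)·b·(a | b) : 13 states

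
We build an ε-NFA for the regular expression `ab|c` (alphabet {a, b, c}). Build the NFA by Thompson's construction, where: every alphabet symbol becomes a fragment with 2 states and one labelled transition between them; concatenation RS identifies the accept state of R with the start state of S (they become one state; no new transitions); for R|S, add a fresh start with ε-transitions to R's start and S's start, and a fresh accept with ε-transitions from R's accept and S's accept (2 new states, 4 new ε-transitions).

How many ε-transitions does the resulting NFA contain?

4

By structural recursion:
Each of the 3 symbol leaves contributes 0 ε-transitions.
  ab : 0 ε-transitions
  ab|c : 4 ε-transitions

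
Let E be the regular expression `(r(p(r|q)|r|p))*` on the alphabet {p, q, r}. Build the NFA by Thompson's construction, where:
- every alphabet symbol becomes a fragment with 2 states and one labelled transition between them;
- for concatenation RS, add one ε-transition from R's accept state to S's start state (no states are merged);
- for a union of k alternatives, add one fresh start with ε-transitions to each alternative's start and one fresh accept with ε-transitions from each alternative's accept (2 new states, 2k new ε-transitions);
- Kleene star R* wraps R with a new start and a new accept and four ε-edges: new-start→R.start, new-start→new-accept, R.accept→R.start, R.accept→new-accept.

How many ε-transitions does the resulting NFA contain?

16

Per subexpression:
Each of the 6 symbol leaves contributes 0 ε-transitions.
  r|q → 4 ε-transitions
  p(r|q) → 5 ε-transitions
  p(r|q)|r|p → 11 ε-transitions
  r(p(r|q)|r|p) → 12 ε-transitions
  (r(p(r|q)|r|p))* → 16 ε-transitions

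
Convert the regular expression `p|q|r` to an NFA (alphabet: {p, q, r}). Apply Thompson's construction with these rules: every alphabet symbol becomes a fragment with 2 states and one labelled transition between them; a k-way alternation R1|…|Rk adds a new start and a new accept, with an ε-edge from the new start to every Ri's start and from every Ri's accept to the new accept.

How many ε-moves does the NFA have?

Per subexpression:
Each of the 3 symbol leaves contributes 0 ε-transitions.
  p|q|r — 6 ε-transitions

6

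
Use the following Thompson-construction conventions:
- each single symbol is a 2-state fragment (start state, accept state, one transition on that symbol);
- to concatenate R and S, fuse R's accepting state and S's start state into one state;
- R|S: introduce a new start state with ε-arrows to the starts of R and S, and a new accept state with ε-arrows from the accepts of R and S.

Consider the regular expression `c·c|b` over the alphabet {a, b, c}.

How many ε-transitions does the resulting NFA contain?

By structural recursion:
Each of the 3 symbol leaves contributes 0 ε-transitions.
  c·c : 0 ε-transitions
  c·c|b : 4 ε-transitions

4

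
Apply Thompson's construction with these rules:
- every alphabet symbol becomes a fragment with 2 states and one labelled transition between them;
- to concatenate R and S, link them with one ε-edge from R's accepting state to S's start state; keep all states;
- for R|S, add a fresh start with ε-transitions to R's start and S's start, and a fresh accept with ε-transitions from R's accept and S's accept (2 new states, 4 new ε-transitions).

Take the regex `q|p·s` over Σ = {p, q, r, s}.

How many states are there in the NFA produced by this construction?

By structural recursion:
Each of the 3 symbol leaves contributes a 2-state fragment.
  p·s = 4 states
  q|p·s = 8 states

8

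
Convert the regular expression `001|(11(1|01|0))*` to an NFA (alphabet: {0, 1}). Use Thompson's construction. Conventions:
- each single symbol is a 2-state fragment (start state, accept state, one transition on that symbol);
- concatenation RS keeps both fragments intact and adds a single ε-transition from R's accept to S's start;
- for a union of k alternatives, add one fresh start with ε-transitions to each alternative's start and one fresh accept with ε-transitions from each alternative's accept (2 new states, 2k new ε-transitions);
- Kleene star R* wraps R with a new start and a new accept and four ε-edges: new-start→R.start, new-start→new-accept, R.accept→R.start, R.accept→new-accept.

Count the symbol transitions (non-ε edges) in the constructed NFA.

9

Recursing over subexpressions:
Each of the 9 symbol leaves contributes exactly 1 symbol transition.
  001 — 3 symbol transitions
  01 — 2 symbol transitions
  1|01|0 — 4 symbol transitions
  11(1|01|0) — 6 symbol transitions
  (11(1|01|0))* — 6 symbol transitions
  001|(11(1|01|0))* — 9 symbol transitions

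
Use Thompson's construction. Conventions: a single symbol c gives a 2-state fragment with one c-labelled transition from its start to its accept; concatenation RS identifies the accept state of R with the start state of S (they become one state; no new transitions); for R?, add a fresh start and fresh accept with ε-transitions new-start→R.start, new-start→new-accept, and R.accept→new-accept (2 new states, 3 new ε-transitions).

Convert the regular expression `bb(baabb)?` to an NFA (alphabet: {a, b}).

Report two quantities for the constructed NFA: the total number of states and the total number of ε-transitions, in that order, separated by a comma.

By structural recursion:
Each of the 7 symbol leaves contributes 2 states and 0 ε-transitions.
  baabb = 6 states, 0 ε-transitions
  (baabb)? = 8 states, 3 ε-transitions
  bb(baabb)? = 10 states, 3 ε-transitions

10, 3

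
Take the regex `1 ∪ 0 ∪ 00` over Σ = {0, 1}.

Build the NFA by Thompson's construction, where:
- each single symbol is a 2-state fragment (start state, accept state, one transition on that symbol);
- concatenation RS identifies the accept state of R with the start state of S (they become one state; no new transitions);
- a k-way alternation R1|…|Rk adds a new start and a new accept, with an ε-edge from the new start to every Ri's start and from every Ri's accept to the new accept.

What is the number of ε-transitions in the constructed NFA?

Recursing over subexpressions:
Each of the 4 symbol leaves contributes 0 ε-transitions.
  00 → 0 ε-transitions
  1 ∪ 0 ∪ 00 → 6 ε-transitions

6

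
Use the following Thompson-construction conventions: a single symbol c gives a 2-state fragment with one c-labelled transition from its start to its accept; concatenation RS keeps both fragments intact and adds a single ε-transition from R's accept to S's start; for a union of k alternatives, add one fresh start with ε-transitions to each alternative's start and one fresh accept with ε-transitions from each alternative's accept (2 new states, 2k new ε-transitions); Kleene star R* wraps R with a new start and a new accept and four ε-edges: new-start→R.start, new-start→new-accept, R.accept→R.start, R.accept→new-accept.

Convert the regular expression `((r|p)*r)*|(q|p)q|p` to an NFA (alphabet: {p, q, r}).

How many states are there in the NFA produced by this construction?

24

Recursing over subexpressions:
Each of the 7 symbol leaves contributes a 2-state fragment.
  r|p : 6 states
  (r|p)* : 8 states
  (r|p)*r : 10 states
  ((r|p)*r)* : 12 states
  q|p : 6 states
  (q|p)q : 8 states
  ((r|p)*r)*|(q|p)q|p : 24 states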